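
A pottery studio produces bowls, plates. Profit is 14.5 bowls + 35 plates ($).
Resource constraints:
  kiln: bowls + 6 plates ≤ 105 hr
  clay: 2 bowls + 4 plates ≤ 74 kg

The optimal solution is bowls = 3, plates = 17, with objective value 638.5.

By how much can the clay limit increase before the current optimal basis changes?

136

Binding constraints: kiln, clay. The basis is B = [[1,6],[2,4]] with det -8.
Per unit increase in clay, x* moves by d = (0.75, -0.125).
The basis stays optimal until plates reaches 0; allowable increase = 136 kg.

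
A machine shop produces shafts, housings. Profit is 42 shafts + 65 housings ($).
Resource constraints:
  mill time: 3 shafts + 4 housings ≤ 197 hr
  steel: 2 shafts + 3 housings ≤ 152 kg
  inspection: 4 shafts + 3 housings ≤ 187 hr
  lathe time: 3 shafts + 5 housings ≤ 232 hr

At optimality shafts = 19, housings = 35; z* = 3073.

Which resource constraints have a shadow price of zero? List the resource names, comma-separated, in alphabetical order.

mill time: 197/197 (binding)
steel: 143/152 (slack 9)
inspection: 181/187 (slack 6)
lathe time: 232/232 (binding)
By complementary slackness, a constraint with positive slack has shadow price 0 → inspection, steel.

inspection, steel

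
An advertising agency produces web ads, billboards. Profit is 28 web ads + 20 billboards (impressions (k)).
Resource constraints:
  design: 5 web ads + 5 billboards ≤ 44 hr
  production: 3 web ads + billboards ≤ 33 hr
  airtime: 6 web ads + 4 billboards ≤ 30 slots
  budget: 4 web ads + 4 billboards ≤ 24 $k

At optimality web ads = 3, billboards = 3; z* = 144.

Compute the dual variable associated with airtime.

4

Check each constraint at x*: design 30/44 (slack 14); production 12/33 (slack 21); airtime 30/30 (tight); budget 24/24 (tight).
Since design, production are not tight, their duals are 0.
From A_Bᵀ y = c: 6·y_airtime + 4·y_budget = 28; 4·y_airtime + 4·y_budget = 20.
This yields shadow prices y_airtime = 4, y_budget = 1.
Shadow price of airtime = 4.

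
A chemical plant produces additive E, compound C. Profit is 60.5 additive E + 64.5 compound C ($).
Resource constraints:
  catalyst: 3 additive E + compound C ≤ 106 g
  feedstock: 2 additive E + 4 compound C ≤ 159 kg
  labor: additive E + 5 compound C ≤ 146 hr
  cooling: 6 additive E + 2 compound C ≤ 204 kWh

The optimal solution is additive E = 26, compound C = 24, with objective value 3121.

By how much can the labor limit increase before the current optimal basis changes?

Binding constraints: labor, cooling. The basis is B = [[1,5],[6,2]] with det -28.
Per unit increase in labor, x* moves by d = (-0.0714, 0.2143).
The basis stays optimal until feedstock becomes binding; allowable increase = 15.4 hr.

15.4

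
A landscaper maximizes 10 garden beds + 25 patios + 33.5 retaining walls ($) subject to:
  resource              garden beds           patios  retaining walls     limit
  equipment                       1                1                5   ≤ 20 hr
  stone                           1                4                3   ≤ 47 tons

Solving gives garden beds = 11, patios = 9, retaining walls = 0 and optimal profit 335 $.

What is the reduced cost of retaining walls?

Check each constraint at x*: equipment 20/20 (tight); stone 47/47 (tight).
From A_Bᵀ y = c: 1·y_equipment + 1·y_stone = 10; 1·y_equipment + 4·y_stone = 25.
This yields shadow prices y_equipment = 5, y_stone = 5.
Reduced cost of retaining walls: c₃ − yᵀa₃ = 33.5 − (5·5 + 5·3) = 33.5 − 40 = -6.5.

-6.5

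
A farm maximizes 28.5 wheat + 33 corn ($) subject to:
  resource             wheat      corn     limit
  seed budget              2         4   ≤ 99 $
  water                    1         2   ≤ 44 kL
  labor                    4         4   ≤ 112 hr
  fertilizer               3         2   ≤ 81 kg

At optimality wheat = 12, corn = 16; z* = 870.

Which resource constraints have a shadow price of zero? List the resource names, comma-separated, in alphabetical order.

fertilizer, seed budget

seed budget: 88/99 (slack 11)
water: 44/44 (binding)
labor: 112/112 (binding)
fertilizer: 68/81 (slack 13)
By complementary slackness, a constraint with positive slack has shadow price 0 → fertilizer, seed budget.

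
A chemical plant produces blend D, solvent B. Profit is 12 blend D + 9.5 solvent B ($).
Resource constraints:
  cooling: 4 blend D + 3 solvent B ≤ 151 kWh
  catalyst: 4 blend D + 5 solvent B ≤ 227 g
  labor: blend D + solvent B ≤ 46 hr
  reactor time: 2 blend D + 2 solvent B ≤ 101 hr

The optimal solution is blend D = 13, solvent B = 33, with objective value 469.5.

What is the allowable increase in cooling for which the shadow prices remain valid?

Binding constraints: cooling, labor. The basis is B = [[4,3],[1,1]] with det 1.
Per unit increase in cooling, x* moves by d = (1, -1).
The basis stays optimal until solvent B reaches 0; allowable increase = 33 kWh.

33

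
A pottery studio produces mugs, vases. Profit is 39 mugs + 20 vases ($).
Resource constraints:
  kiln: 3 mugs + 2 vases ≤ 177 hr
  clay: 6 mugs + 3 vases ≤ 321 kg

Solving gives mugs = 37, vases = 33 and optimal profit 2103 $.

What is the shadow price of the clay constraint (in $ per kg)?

6

At the optimum: kiln uses 177 of 177 (binding); clay uses 321 of 321 (binding).
From A_Bᵀ y = c: 3·y_kiln + 6·y_clay = 39; 2·y_kiln + 3·y_clay = 20.
→ y_kiln = 1 and y_clay = 6.
Shadow price of clay = 6.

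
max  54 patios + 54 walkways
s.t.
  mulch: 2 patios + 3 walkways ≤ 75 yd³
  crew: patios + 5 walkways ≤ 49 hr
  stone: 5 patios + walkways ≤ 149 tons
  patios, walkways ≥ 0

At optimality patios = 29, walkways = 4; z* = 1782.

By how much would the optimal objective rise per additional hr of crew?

At the optimum: mulch uses 70 of 75 (slack = 5); crew uses 49 of 49 (binding); stone uses 149 of 149 (binding).
Slack constraints have shadow price 0 (complementary slackness).
From A_Bᵀ y = c: 1·y_crew + 5·y_stone = 54; 5·y_crew + 1·y_stone = 54.
Solving: y_crew = 9, y_stone = 9.
Shadow price of crew = 9.

9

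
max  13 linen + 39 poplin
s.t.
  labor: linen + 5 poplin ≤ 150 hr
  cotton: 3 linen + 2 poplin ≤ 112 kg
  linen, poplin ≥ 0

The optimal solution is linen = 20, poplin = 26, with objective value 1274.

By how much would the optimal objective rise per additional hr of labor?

At the optimum: labor uses 150 of 150 (binding); cotton uses 112 of 112 (binding).
Dual feasibility on the basic columns requires 1·y_labor + 3·y_cotton = 13, 5·y_labor + 2·y_cotton = 39.
This yields shadow prices y_labor = 7, y_cotton = 2.
Shadow price of labor = 7.

7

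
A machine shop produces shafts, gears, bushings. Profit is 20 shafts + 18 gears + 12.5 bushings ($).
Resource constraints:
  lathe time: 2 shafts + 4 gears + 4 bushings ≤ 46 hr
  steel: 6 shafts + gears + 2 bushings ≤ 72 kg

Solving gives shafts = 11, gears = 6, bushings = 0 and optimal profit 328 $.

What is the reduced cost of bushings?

-7.5

At the optimum: lathe time uses 46 of 46 (binding); steel uses 72 of 72 (binding).
From A_Bᵀ y = c: 2·y_lathe time + 6·y_steel = 20; 4·y_lathe time + 1·y_steel = 18.
→ y_lathe time = 4 and y_steel = 2.
Reduced cost of bushings: c₃ − yᵀa₃ = 12.5 − (4·4 + 2·2) = 12.5 − 20 = -7.5.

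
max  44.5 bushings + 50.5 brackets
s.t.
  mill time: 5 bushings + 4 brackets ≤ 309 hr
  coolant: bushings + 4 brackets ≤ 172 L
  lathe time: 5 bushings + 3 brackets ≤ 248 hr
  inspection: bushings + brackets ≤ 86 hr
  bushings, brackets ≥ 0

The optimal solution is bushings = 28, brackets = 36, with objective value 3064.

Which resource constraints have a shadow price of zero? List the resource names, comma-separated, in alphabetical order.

inspection, mill time

mill time: 284/309 (slack 25)
coolant: 172/172 (binding)
lathe time: 248/248 (binding)
inspection: 64/86 (slack 22)
By complementary slackness, a constraint with positive slack has shadow price 0 → inspection, mill time.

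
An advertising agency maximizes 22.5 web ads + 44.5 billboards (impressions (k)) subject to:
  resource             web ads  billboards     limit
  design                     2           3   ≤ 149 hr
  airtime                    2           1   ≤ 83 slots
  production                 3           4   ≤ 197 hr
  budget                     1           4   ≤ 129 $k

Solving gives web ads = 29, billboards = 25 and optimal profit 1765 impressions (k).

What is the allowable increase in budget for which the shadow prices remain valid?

Binding constraints: airtime, budget. The basis is B = [[2,1],[1,4]] with det 7.
Per unit increase in budget, x* moves by d = (-0.1429, 0.2857).
The basis stays optimal until production becomes binding; allowable increase = 14 $k.

14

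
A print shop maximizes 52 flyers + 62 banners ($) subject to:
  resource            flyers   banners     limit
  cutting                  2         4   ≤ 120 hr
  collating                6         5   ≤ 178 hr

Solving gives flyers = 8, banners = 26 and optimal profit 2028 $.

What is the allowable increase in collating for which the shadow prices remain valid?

Binding constraints: cutting, collating. The basis is B = [[2,4],[6,5]] with det -14.
Per unit increase in collating, x* moves by d = (0.2857, -0.1429).
The basis stays optimal until banners reaches 0; allowable increase = 182 hr.

182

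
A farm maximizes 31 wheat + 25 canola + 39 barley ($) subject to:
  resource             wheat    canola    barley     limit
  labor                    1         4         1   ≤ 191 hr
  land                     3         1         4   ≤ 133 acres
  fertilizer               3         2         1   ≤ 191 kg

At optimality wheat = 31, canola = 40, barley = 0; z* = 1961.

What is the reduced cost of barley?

-1

At the optimum: labor uses 191 of 191 (binding); land uses 133 of 133 (binding); fertilizer uses 173 of 191 (slack = 18).
By complementary slackness, y = 0 for the non-binding constraint.
Dual feasibility on the basic columns requires 1·y_labor + 3·y_land = 31, 4·y_labor + 1·y_land = 25.
Solving: y_labor = 4, y_land = 9.
Reduced cost of barley: c₃ − yᵀa₃ = 39 − (4·1 + 9·4) = 39 − 40 = -1.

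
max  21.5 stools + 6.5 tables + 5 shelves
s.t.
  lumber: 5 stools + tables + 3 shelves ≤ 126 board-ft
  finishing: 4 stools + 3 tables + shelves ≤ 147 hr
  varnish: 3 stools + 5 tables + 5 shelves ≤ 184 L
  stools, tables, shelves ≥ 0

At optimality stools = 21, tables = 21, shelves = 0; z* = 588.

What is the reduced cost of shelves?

At the optimum: lumber uses 126 of 126 (binding); finishing uses 147 of 147 (binding); varnish uses 168 of 184 (slack = 16).
Since varnish is not tight, its dual is 0.
Dual feasibility on the basic columns requires 5·y_lumber + 4·y_finishing = 21.5, 1·y_lumber + 3·y_finishing = 6.5.
Solving: y_lumber = 3.5, y_finishing = 1.
Reduced cost of shelves: c₃ − yᵀa₃ = 5 − (3.5·3 + 1·1) = 5 − 11.5 = -6.5.

-6.5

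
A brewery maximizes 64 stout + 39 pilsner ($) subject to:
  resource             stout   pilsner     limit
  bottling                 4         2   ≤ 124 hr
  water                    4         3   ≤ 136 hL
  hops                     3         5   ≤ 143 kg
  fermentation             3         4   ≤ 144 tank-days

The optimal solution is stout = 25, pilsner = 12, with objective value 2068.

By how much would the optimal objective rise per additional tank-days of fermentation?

0

At the optimum: bottling uses 124 of 124 (binding); water uses 136 of 136 (binding); hops uses 135 of 143 (slack = 8); fermentation uses 123 of 144 (slack = 21).
Since hops, fermentation are not tight, their duals are 0.
Dual feasibility on the basic columns requires 4·y_bottling + 4·y_water = 64, 2·y_bottling + 3·y_water = 39.
→ y_bottling = 9 and y_water = 7.
Shadow price of fermentation = 0.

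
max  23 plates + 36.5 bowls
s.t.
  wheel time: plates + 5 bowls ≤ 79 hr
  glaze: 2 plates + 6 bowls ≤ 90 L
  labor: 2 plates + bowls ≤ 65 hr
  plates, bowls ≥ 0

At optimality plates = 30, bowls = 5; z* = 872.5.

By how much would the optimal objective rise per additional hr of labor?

Binding: glaze and labor. Non-binding: wheel time (24 unused).
By complementary slackness, y = 0 for the non-binding constraint.
Dual feasibility on the basic columns requires 2·y_glaze + 2·y_labor = 23, 6·y_glaze + 1·y_labor = 36.5.
Solving: y_glaze = 5, y_labor = 6.5.
Shadow price of labor = 6.5.

6.5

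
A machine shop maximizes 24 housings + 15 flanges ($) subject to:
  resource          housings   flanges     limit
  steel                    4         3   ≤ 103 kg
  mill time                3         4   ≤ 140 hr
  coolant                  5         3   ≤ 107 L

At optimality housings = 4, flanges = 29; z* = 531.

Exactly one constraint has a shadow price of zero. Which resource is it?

steel: 103/103 (binding)
mill time: 128/140 (slack 12)
coolant: 107/107 (binding)
By complementary slackness, a constraint with positive slack has shadow price 0 → mill time.

mill time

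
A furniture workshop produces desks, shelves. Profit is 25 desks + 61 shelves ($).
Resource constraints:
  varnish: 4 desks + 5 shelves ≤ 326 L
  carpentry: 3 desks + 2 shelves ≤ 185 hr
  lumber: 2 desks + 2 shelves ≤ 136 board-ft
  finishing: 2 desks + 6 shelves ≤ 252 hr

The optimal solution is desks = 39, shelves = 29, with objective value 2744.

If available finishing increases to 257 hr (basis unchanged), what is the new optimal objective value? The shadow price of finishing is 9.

Δb = 5, so new z* = 2744 + (9)·(5) = 2744 + 45 = 2789.

2789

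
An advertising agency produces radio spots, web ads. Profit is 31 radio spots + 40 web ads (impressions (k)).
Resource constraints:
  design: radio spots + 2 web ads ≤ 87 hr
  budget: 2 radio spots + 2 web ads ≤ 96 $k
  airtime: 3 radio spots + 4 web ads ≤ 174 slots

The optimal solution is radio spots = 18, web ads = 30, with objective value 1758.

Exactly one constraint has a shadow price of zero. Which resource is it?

design

design: 78/87 (slack 9)
budget: 96/96 (binding)
airtime: 174/174 (binding)
By complementary slackness, a constraint with positive slack has shadow price 0 → design.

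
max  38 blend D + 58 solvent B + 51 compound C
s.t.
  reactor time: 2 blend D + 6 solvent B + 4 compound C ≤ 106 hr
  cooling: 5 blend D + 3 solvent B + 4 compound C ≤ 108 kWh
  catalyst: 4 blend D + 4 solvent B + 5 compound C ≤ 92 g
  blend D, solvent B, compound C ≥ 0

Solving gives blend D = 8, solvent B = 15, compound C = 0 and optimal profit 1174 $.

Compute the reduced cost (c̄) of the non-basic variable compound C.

-4

At the optimum: reactor time uses 106 of 106 (binding); cooling uses 85 of 108 (slack = 23); catalyst uses 92 of 92 (binding).
By complementary slackness, y = 0 for the non-binding constraint.
The binding rows give the dual system: 2·y_reactor time + 4·y_catalyst = 38 and 6·y_reactor time + 4·y_catalyst = 58.
This yields shadow prices y_reactor time = 5, y_catalyst = 7.
Reduced cost of compound C: c₃ − yᵀa₃ = 51 − (5·4 + 7·5) = 51 − 55 = -4.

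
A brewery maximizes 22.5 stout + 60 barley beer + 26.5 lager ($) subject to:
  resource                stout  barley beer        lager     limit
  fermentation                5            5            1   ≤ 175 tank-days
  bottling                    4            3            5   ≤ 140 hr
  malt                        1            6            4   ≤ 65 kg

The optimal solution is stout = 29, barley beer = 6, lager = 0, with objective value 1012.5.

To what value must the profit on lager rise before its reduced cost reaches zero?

At the optimum: fermentation uses 175 of 175 (binding); bottling uses 134 of 140 (slack = 6); malt uses 65 of 65 (binding).
Slack constraints have shadow price 0 (complementary slackness).
The binding rows give the dual system: 5·y_fermentation + 1·y_malt = 22.5 and 5·y_fermentation + 6·y_malt = 60.
→ y_fermentation = 3 and y_malt = 7.5.
lager enters the basis when its profit ≥ yᵀa₃ = 3·1 + 7.5·4 = 33.

33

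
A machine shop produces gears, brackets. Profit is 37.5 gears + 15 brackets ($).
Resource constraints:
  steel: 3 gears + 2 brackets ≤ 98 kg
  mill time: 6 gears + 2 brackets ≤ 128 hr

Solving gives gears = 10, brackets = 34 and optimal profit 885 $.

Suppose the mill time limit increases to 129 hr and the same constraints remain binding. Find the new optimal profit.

Both steel and mill time are binding at x*.
From A_Bᵀ y = c: 3·y_steel + 6·y_mill time = 37.5; 2·y_steel + 2·y_mill time = 15.
This yields shadow prices y_steel = 2.5, y_mill time = 5.
Δz = y_mill time·Δb = 5 × (1) = 5, so new z* = 885 + 5 = 890.

890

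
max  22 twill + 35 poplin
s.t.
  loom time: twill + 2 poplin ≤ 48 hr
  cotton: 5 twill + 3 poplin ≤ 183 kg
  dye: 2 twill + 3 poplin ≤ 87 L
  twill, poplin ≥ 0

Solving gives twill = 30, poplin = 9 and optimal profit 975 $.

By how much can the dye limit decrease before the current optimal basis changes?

Binding constraints: loom time, dye. The basis is B = [[1,2],[2,3]] with det -1.
Per unit decrease in dye, x* moves by d = (-2, 1).
The basis stays optimal until twill reaches 0; allowable decrease = 15 L.

15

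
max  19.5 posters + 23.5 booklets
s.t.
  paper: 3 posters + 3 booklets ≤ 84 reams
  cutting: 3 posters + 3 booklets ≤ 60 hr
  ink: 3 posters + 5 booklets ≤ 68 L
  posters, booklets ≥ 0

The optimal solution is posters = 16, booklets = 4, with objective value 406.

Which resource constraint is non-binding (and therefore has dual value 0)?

paper

paper: 60/84 (slack 24)
cutting: 60/60 (binding)
ink: 68/68 (binding)
By complementary slackness, a constraint with positive slack has shadow price 0 → paper.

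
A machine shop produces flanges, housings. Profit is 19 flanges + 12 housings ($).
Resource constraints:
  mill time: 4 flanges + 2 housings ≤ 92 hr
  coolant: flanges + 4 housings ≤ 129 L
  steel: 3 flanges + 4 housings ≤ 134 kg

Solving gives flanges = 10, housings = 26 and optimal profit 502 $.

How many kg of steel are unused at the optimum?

steel used = 3·10 + 4·26 = 134; slack = 134 − 134 = 0.

0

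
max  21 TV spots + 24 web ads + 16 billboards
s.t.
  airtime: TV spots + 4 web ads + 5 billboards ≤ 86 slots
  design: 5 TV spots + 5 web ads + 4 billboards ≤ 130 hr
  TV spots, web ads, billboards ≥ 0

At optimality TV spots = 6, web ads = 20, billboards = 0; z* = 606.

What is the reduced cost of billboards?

Both airtime and design are binding at x*.
The binding rows give the dual system: 1·y_airtime + 5·y_design = 21 and 4·y_airtime + 5·y_design = 24.
This yields shadow prices y_airtime = 1, y_design = 4.
Reduced cost of billboards: c₃ − yᵀa₃ = 16 − (1·5 + 4·4) = 16 − 21 = -5.

-5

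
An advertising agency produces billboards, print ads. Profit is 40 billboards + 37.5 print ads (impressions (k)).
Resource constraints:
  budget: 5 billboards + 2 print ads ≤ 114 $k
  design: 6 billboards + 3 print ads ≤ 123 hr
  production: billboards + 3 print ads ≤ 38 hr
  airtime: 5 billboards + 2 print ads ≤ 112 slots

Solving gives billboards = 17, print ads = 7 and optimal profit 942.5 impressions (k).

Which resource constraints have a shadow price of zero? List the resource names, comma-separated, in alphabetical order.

airtime, budget

budget: 99/114 (slack 15)
design: 123/123 (binding)
production: 38/38 (binding)
airtime: 99/112 (slack 13)
By complementary slackness, a constraint with positive slack has shadow price 0 → airtime, budget.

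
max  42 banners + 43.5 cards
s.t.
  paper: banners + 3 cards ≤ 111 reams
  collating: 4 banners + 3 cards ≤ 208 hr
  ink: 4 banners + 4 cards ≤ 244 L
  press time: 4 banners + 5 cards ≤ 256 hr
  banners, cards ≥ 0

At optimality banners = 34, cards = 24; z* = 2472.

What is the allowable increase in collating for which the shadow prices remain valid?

Binding constraints: collating, press time. The basis is B = [[4,3],[4,5]] with det 8.
Per unit increase in collating, x* moves by d = (0.625, -0.5).
The basis stays optimal until ink becomes binding; allowable increase = 24 hr.

24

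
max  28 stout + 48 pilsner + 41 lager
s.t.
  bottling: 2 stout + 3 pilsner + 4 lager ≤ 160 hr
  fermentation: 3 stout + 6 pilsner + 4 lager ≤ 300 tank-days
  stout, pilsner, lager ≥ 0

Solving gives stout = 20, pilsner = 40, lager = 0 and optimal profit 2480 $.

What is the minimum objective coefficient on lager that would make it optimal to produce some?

Both bottling and fermentation are binding at x*.
From A_Bᵀ y = c: 2·y_bottling + 3·y_fermentation = 28; 3·y_bottling + 6·y_fermentation = 48.
This yields shadow prices y_bottling = 8, y_fermentation = 4.
lager enters the basis when its profit ≥ yᵀa₃ = 8·4 + 4·4 = 48.

48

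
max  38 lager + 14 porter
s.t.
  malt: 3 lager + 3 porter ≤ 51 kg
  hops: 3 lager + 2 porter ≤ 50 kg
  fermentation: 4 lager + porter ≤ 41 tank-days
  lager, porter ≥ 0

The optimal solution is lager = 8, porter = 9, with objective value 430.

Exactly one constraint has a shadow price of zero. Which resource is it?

hops

malt: 51/51 (binding)
hops: 42/50 (slack 8)
fermentation: 41/41 (binding)
By complementary slackness, a constraint with positive slack has shadow price 0 → hops.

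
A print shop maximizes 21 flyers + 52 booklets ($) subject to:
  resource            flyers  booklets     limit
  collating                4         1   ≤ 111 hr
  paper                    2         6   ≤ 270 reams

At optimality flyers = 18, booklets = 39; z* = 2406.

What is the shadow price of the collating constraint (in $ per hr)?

At the optimum: collating uses 111 of 111 (binding); paper uses 270 of 270 (binding).
From A_Bᵀ y = c: 4·y_collating + 2·y_paper = 21; 1·y_collating + 6·y_paper = 52.
Solving: y_collating = 1, y_paper = 8.5.
Shadow price of collating = 1.

1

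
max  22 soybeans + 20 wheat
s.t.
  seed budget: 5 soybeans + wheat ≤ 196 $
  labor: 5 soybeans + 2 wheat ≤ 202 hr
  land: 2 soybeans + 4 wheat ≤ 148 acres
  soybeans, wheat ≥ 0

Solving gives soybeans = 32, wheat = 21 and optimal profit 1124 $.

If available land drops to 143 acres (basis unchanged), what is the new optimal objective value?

1106.5

Binding: labor and land. Non-binding: seed budget (15 unused).
Slack constraints have shadow price 0 (complementary slackness).
From A_Bᵀ y = c: 5·y_labor + 2·y_land = 22; 2·y_labor + 4·y_land = 20.
→ y_labor = 3 and y_land = 3.5.
Δz = y_land·Δb = 3.5 × (-5) = -17.5, so new z* = 1124 − 17.5 = 1106.5.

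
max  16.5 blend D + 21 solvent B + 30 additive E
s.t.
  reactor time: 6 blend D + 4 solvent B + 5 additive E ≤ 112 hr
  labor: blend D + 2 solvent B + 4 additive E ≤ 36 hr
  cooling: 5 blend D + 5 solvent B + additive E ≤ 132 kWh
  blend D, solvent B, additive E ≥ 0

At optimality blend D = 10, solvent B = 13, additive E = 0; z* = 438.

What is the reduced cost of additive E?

Check each constraint at x*: reactor time 112/112 (tight); labor 36/36 (tight); cooling 115/132 (slack 17).
Slack constraints have shadow price 0 (complementary slackness).
The binding rows give the dual system: 6·y_reactor time + 1·y_labor = 16.5 and 4·y_reactor time + 2·y_labor = 21.
→ y_reactor time = 1.5 and y_labor = 7.5.
Reduced cost of additive E: c₃ − yᵀa₃ = 30 − (1.5·5 + 7.5·4) = 30 − 37.5 = -7.5.

-7.5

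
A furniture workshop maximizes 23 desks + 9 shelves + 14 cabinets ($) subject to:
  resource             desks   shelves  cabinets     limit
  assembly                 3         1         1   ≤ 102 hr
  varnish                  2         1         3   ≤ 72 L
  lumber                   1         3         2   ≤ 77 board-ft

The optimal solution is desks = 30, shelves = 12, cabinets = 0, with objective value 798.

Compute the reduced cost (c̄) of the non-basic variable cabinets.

-3

Check each constraint at x*: assembly 102/102 (tight); varnish 72/72 (tight); lumber 66/77 (slack 11).
Since lumber is not tight, its dual is 0.
From A_Bᵀ y = c: 3·y_assembly + 2·y_varnish = 23; 1·y_assembly + 1·y_varnish = 9.
Solving: y_assembly = 5, y_varnish = 4.
Reduced cost of cabinets: c₃ − yᵀa₃ = 14 − (5·1 + 4·3) = 14 − 17 = -3.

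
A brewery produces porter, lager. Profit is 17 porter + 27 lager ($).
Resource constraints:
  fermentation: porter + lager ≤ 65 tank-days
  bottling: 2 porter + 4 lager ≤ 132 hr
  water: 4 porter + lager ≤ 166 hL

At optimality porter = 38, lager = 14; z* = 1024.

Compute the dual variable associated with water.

1

At the optimum: fermentation uses 52 of 65 (slack = 13); bottling uses 132 of 132 (binding); water uses 166 of 166 (binding).
Since fermentation is not tight, its dual is 0.
From A_Bᵀ y = c: 2·y_bottling + 4·y_water = 17; 4·y_bottling + 1·y_water = 27.
This yields shadow prices y_bottling = 6.5, y_water = 1.
Shadow price of water = 1.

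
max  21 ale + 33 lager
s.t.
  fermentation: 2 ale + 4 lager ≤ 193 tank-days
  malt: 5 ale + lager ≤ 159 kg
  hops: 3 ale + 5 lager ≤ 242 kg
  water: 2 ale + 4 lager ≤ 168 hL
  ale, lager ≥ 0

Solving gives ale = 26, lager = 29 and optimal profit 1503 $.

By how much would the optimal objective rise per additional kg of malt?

Binding: malt and water. Non-binding: fermentation (25 unused), hops (19 unused).
Since fermentation, hops are not tight, their duals are 0.
Dual feasibility on the basic columns requires 5·y_malt + 2·y_water = 21, 1·y_malt + 4·y_water = 33.
→ y_malt = 1 and y_water = 8.
Shadow price of malt = 1.

1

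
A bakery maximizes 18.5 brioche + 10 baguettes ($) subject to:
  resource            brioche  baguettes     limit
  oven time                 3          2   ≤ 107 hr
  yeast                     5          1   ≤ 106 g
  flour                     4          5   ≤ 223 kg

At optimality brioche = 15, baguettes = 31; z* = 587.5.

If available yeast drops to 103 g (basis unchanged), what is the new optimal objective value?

584.5

Check each constraint at x*: oven time 107/107 (tight); yeast 106/106 (tight); flour 215/223 (slack 8).
Since flour is not tight, its dual is 0.
Dual feasibility on the basic columns requires 3·y_oven time + 5·y_yeast = 18.5, 2·y_oven time + 1·y_yeast = 10.
This yields shadow prices y_oven time = 4.5, y_yeast = 1.
Δz = y_yeast·Δb = 1 × (-3) = -3, so new z* = 587.5 − 3 = 584.5.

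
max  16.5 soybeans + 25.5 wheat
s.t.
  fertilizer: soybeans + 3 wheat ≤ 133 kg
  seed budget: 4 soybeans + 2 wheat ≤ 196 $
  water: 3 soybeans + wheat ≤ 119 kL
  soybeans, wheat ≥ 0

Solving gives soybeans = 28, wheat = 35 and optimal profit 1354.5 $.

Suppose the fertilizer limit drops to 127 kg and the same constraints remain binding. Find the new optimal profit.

1309.5

Check each constraint at x*: fertilizer 133/133 (tight); seed budget 182/196 (slack 14); water 119/119 (tight).
By complementary slackness, y = 0 for the non-binding constraint.
From A_Bᵀ y = c: 1·y_fertilizer + 3·y_water = 16.5; 3·y_fertilizer + 1·y_water = 25.5.
→ y_fertilizer = 7.5 and y_water = 3.
Δz = y_fertilizer·Δb = 7.5 × (-6) = -45, so new z* = 1354.5 − 45 = 1309.5.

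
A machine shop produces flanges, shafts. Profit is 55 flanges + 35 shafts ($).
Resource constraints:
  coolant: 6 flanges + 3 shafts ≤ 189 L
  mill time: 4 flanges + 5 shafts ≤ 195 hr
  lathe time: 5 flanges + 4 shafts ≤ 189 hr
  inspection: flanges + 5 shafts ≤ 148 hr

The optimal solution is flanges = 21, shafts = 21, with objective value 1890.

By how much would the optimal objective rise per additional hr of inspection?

0

Check each constraint at x*: coolant 189/189 (tight); mill time 189/195 (slack 6); lathe time 189/189 (tight); inspection 126/148 (slack 22).
Since mill time, inspection are not tight, their duals are 0.
The binding rows give the dual system: 6·y_coolant + 5·y_lathe time = 55 and 3·y_coolant + 4·y_lathe time = 35.
This yields shadow prices y_coolant = 5, y_lathe time = 5.
Shadow price of inspection = 0.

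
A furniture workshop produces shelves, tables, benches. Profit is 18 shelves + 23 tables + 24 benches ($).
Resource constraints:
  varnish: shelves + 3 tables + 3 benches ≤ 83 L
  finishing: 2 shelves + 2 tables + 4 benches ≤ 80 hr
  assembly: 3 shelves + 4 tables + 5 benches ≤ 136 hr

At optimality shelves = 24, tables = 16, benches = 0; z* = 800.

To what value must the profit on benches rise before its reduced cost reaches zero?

At the optimum: varnish uses 72 of 83 (slack = 11); finishing uses 80 of 80 (binding); assembly uses 136 of 136 (binding).
Slack constraints have shadow price 0 (complementary slackness).
Dual feasibility on the basic columns requires 2·y_finishing + 3·y_assembly = 18, 2·y_finishing + 4·y_assembly = 23.
Solving: y_finishing = 1.5, y_assembly = 5.
benches enters the basis when its profit ≥ yᵀa₃ = 1.5·4 + 5·5 = 31.

31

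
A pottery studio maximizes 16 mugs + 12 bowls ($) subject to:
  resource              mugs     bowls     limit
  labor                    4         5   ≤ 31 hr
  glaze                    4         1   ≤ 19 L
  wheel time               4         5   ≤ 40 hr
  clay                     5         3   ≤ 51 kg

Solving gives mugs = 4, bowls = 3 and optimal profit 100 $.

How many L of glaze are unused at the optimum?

0

glaze used = 4·4 + 1·3 = 19; slack = 19 − 19 = 0.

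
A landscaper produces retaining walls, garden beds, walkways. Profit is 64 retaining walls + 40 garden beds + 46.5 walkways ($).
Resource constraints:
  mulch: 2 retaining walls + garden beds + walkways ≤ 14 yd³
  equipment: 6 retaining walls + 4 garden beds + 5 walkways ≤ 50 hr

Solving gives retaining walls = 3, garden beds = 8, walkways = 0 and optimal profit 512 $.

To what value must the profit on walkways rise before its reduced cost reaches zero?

48

Check each constraint at x*: mulch 14/14 (tight); equipment 50/50 (tight).
From A_Bᵀ y = c: 2·y_mulch + 6·y_equipment = 64; 1·y_mulch + 4·y_equipment = 40.
Solving: y_mulch = 8, y_equipment = 8.
walkways enters the basis when its profit ≥ yᵀa₃ = 8·1 + 8·5 = 48.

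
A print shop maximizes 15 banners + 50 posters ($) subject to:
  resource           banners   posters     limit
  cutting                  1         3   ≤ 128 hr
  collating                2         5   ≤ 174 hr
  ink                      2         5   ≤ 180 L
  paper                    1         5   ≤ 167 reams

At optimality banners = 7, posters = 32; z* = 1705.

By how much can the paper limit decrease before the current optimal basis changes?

80

Binding constraints: collating, paper. The basis is B = [[2,5],[1,5]] with det 5.
Per unit decrease in paper, x* moves by d = (1, -0.4).
The basis stays optimal until posters reaches 0; allowable decrease = 80 reams.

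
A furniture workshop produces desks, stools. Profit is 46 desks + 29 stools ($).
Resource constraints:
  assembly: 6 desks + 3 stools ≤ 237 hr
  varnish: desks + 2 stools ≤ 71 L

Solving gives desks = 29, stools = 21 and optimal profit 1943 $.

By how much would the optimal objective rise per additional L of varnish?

4

At the optimum: assembly uses 237 of 237 (binding); varnish uses 71 of 71 (binding).
The binding rows give the dual system: 6·y_assembly + 1·y_varnish = 46 and 3·y_assembly + 2·y_varnish = 29.
→ y_assembly = 7 and y_varnish = 4.
Shadow price of varnish = 4.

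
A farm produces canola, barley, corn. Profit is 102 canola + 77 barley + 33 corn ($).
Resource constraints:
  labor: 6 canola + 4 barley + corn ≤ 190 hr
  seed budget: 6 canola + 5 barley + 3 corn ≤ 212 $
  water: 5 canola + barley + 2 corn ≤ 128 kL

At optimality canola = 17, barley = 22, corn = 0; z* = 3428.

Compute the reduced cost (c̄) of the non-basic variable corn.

-2

At the optimum: labor uses 190 of 190 (binding); seed budget uses 212 of 212 (binding); water uses 107 of 128 (slack = 21).
Slack constraints have shadow price 0 (complementary slackness).
The binding rows give the dual system: 6·y_labor + 6·y_seed budget = 102 and 4·y_labor + 5·y_seed budget = 77.
→ y_labor = 8 and y_seed budget = 9.
Reduced cost of corn: c₃ − yᵀa₃ = 33 − (8·1 + 9·3) = 33 − 35 = -2.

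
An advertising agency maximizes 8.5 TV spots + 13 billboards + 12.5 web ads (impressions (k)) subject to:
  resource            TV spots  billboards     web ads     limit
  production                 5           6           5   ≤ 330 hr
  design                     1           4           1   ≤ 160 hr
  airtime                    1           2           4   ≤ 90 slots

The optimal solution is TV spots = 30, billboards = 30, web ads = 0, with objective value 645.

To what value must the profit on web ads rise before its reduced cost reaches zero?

19

Check each constraint at x*: production 330/330 (tight); design 150/160 (slack 10); airtime 90/90 (tight).
By complementary slackness, y = 0 for the non-binding constraint.
Dual feasibility on the basic columns requires 5·y_production + 1·y_airtime = 8.5, 6·y_production + 2·y_airtime = 13.
This yields shadow prices y_production = 1, y_airtime = 3.5.
web ads enters the basis when its profit ≥ yᵀa₃ = 1·5 + 3.5·4 = 19.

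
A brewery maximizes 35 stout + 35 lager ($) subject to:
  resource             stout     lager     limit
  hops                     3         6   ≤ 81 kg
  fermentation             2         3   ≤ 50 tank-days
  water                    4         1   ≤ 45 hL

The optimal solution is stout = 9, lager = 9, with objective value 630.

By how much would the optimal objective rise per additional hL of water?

At the optimum: hops uses 81 of 81 (binding); fermentation uses 45 of 50 (slack = 5); water uses 45 of 45 (binding).
Since fermentation is not tight, its dual is 0.
Dual feasibility on the basic columns requires 3·y_hops + 4·y_water = 35, 6·y_hops + 1·y_water = 35.
This yields shadow prices y_hops = 5, y_water = 5.
Shadow price of water = 5.

5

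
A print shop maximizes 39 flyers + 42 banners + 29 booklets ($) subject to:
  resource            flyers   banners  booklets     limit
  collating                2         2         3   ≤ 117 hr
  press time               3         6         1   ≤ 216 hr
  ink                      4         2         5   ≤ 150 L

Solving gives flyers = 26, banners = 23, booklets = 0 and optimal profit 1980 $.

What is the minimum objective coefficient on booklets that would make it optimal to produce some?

35

At the optimum: collating uses 98 of 117 (slack = 19); press time uses 216 of 216 (binding); ink uses 150 of 150 (binding).
Since collating is not tight, its dual is 0.
The binding rows give the dual system: 3·y_press time + 4·y_ink = 39 and 6·y_press time + 2·y_ink = 42.
Solving: y_press time = 5, y_ink = 6.
booklets enters the basis when its profit ≥ yᵀa₃ = 5·1 + 6·5 = 35.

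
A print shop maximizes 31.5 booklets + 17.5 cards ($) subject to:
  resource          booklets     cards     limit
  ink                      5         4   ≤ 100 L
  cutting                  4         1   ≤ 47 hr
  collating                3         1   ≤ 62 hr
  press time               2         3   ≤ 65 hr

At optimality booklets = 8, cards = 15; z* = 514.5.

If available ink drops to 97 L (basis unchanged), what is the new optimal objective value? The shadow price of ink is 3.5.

504

Δb = -3, so new z* = 514.5 + (3.5)·(-3) = 514.5 − 10.5 = 504.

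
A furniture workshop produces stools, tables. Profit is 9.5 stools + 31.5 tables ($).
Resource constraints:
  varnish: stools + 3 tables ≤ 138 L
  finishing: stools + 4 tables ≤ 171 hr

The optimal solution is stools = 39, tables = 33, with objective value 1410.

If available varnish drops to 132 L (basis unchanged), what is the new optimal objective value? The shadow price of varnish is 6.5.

Δb = -6, so new z* = 1410 + (6.5)·(-6) = 1410 − 39 = 1371.

1371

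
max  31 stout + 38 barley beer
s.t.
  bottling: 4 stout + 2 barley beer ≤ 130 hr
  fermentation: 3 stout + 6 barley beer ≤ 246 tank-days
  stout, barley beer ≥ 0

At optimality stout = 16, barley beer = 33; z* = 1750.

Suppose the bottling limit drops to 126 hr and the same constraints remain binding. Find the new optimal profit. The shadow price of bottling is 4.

Δb = -4, so new z* = 1750 + (4)·(-4) = 1750 − 16 = 1734.

1734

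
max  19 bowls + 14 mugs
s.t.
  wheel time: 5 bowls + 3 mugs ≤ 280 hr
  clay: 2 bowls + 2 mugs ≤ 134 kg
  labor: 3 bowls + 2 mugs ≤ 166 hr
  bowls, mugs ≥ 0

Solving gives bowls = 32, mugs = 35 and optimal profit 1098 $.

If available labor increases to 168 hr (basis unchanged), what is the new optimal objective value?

1108

Binding: clay and labor. Non-binding: wheel time (15 unused).
Slack constraints have shadow price 0 (complementary slackness).
The binding rows give the dual system: 2·y_clay + 3·y_labor = 19 and 2·y_clay + 2·y_labor = 14.
Solving: y_clay = 2, y_labor = 5.
Δz = y_labor·Δb = 5 × (2) = 10, so new z* = 1098 + 10 = 1108.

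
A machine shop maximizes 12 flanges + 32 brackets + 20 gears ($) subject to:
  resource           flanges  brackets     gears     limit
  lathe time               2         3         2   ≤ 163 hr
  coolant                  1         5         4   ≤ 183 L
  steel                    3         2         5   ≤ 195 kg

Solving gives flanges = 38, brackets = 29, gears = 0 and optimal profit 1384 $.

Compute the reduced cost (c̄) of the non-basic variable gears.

Binding: lathe time and coolant. Non-binding: steel (23 unused).
Slack constraints have shadow price 0 (complementary slackness).
From A_Bᵀ y = c: 2·y_lathe time + 1·y_coolant = 12; 3·y_lathe time + 5·y_coolant = 32.
→ y_lathe time = 4 and y_coolant = 4.
Reduced cost of gears: c₃ − yᵀa₃ = 20 − (4·2 + 4·4) = 20 − 24 = -4.

-4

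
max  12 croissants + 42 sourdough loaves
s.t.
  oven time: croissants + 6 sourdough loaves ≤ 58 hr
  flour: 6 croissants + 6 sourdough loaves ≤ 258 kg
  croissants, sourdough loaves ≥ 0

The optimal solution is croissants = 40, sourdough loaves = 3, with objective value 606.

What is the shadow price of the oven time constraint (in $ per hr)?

At the optimum: oven time uses 58 of 58 (binding); flour uses 258 of 258 (binding).
Dual feasibility on the basic columns requires 1·y_oven time + 6·y_flour = 12, 6·y_oven time + 6·y_flour = 42.
→ y_oven time = 6 and y_flour = 1.
Shadow price of oven time = 6.

6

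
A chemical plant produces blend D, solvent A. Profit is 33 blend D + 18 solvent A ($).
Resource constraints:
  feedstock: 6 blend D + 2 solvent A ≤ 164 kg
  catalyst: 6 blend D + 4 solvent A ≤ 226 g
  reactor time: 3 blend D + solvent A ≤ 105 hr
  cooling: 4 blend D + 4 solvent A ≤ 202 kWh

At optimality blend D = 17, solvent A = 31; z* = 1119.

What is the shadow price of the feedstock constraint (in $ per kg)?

2

Check each constraint at x*: feedstock 164/164 (tight); catalyst 226/226 (tight); reactor time 82/105 (slack 23); cooling 192/202 (slack 10).
Since reactor time, cooling are not tight, their duals are 0.
Dual feasibility on the basic columns requires 6·y_feedstock + 6·y_catalyst = 33, 2·y_feedstock + 4·y_catalyst = 18.
Solving: y_feedstock = 2, y_catalyst = 3.5.
Shadow price of feedstock = 2.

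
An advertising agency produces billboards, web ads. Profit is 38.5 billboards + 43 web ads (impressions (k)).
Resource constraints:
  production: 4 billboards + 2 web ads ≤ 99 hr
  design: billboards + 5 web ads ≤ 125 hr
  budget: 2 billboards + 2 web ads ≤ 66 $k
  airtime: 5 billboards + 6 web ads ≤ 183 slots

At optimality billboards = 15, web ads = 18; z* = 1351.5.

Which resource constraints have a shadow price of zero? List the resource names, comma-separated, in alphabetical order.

design, production

production: 96/99 (slack 3)
design: 105/125 (slack 20)
budget: 66/66 (binding)
airtime: 183/183 (binding)
By complementary slackness, a constraint with positive slack has shadow price 0 → design, production.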